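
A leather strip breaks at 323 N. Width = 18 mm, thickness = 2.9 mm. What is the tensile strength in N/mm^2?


6.19 N/mm^2


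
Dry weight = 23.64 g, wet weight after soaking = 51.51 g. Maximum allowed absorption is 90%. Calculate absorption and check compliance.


WA = (51.51 - 23.64) / 23.64 x 100 = 117.9%
Maximum allowed: 90%
Compliant: No


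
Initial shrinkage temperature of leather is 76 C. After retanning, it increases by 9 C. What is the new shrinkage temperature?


85 C

New Ts = 76 + 9 = 85 C


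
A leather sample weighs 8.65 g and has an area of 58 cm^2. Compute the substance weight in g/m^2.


1491.4 g/m^2

Substance weight = mass / area x 10000
SW = 8.65 / 58 x 10000
SW = 1491.4 g/m^2


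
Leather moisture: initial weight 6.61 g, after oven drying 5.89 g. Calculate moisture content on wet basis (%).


10.9%

Moisture = 6.61 - 5.89 = 0.72 g
MC = 0.72 / 6.61 x 100 = 10.9%


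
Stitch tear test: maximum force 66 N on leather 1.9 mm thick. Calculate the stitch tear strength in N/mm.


Stitch tear strength = force / thickness
STS = 66 / 1.9 = 34.7 N/mm


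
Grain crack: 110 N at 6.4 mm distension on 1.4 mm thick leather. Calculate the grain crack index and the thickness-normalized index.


Crack index = 110 / 6.4 = 17.2 N/mm
Normalized = 17.2 / 1.4 = 12.3 N/mm per mm


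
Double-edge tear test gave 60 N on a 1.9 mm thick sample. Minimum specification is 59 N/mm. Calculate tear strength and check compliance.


Tear strength = 31.6 N/mm
Compliant: No

Tear strength = 60 / 1.9 = 31.6 N/mm
Required minimum = 59 N/mm
Compliant: No


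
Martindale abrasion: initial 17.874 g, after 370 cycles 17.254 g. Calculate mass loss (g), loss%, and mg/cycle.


Mass loss = 0.620 g
Loss = 3.47%
Rate = 1.676 mg/cycle

Loss = 17.874 - 17.254 = 0.620 g
Loss% = 0.620 / 17.874 x 100 = 3.47%
Rate = 0.620 / 370 x 1000 = 1.676 mg/cycle


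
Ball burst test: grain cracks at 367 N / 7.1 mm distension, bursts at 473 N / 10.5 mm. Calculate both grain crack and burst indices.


Crack index = 51.7 N/mm
Burst index = 45.0 N/mm

Crack index = 367 / 7.1 = 51.7 N/mm
Burst index = 473 / 10.5 = 45.0 N/mm


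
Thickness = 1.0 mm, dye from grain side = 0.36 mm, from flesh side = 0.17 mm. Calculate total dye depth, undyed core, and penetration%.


Total dyed = 0.53 mm
Undyed core = 0.47 mm
Penetration = 53.0%


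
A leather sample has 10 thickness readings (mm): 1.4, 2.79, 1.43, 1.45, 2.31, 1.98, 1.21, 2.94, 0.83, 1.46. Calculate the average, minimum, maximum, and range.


Sum = 17.80
Average = 17.80 / 10 = 1.78 mm
Minimum = 0.83 mm
Maximum = 2.94 mm
Range = 2.94 - 0.83 = 2.11 mm


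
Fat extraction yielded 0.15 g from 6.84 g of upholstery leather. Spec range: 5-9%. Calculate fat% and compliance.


Fat% = 0.15 / 6.84 x 100 = 2.2%
Spec range: 5-9%
Compliant: No


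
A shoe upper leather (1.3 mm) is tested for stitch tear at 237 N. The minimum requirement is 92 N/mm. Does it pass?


STS = 237 / 1.3 = 182.3 N/mm
Minimum required: 92 N/mm
Passes: Yes


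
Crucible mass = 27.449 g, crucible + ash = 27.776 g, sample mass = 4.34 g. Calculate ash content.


Ash mass = 27.776 - 27.449 = 0.327 g
Ash% = 0.327 / 4.34 x 100 = 7.53%


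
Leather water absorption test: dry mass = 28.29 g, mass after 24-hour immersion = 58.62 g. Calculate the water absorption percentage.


Water absorbed = 58.62 - 28.29 = 30.33 g
WA% = 30.33 / 28.29 x 100 = 107.2%


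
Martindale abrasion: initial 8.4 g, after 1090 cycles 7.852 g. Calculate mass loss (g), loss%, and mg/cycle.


Loss = 8.4 - 7.852 = 0.548 g
Loss% = 0.548 / 8.4 x 100 = 6.52%
Rate = 0.548 / 1090 x 1000 = 0.503 mg/cycle


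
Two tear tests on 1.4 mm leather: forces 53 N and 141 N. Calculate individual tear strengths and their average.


Tear 1 = 37.9 N/mm
Tear 2 = 100.7 N/mm
Average = 69.3 N/mm

Tear 1 = 53 / 1.4 = 37.9 N/mm
Tear 2 = 141 / 1.4 = 100.7 N/mm
Average = (37.9 + 100.7) / 2 = 69.3 N/mm


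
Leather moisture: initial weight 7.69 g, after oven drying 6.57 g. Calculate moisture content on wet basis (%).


Moisture = 7.69 - 6.57 = 1.12 g
MC = 1.12 / 7.69 x 100 = 14.6%


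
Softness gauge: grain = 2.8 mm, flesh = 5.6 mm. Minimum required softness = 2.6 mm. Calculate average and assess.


Average = (2.8 + 5.6) / 2 = 4.20 mm
Minimum = 2.6 mm
Meets requirement: Yes


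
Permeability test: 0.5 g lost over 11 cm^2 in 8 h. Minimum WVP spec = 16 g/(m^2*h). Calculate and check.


WVP = 56.82 g/(m^2*h)
Meets specification: Yes

WVP = 0.5 / (11 x 8) x 10000 = 56.82 g/(m^2*h)
Minimum: 16 g/(m^2*h)
Meets spec: Yes


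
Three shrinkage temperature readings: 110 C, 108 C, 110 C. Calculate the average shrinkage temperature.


109.3 C

Average = (110 + 108 + 110) / 3
Average = 328 / 3 = 109.3 C


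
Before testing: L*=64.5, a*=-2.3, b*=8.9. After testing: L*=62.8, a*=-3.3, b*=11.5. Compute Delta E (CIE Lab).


Delta E = 3.26

dL = 62.8 - 64.5 = -1.7
da = -3.3 - (-2.3) = -1.0
db = 11.5 - 8.9 = 2.6
dE = sqrt((-1.7)^2 + (-1.0)^2 + (2.6)^2) = 3.26


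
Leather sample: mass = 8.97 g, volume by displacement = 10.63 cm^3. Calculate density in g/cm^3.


0.844 g/cm^3

Density = mass / volume
Density = 8.97 / 10.63 = 0.844 g/cm^3


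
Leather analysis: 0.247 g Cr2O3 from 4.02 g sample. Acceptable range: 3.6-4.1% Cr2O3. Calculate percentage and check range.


Cr2O3 = 6.14%
Within range: No

Cr2O3% = 0.247 / 4.02 x 100 = 6.14%
Acceptable range: 3.6 to 4.1%
Within range: No


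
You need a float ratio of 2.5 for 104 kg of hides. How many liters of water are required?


Water = hide weight x target ratio
Water = 104 x 2.5 = 260.0 L


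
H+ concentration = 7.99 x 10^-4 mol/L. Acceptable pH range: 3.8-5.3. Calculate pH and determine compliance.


pH = 3.10
Compliant: No

pH = -log10(7.99 x 10^-4) = 3.10
Range: 3.8 to 5.3
Compliant: No


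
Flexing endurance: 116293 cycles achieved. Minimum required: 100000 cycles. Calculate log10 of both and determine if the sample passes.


Achieved: log10 = 5.07
Required: log10 = 5.00
Passes: Yes

log10(116293) = 5.07
log10(100000) = 5.00
Passes: Yes


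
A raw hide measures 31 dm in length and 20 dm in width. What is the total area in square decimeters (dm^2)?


Area = length x width
Area = 31 x 20 = 620 dm^2


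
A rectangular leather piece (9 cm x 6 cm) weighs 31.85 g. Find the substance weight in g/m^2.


5898.1 g/m^2

Area = 9 x 6 = 54 cm^2
SW = 31.85 / 54 x 10000 = 5898.1 g/m^2


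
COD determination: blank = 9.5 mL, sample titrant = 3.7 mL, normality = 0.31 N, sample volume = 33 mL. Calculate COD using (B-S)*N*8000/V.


435.9 mg/L


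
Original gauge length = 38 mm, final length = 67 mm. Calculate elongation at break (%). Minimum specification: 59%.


Elongation = 76.3%
Meets spec: Yes


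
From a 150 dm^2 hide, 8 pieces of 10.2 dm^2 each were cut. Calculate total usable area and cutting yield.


Total usable = 8 x 10.2 = 81.6 dm^2
Yield = 81.6 / 150 x 100 = 54.4%


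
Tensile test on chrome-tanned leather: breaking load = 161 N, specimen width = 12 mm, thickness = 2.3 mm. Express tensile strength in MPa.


5.83 MPa


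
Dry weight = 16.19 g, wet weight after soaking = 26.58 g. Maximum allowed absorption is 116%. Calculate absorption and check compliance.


Absorption = 64.2%
Compliant: Yes

WA = (26.58 - 16.19) / 16.19 x 100 = 64.2%
Maximum allowed: 116%
Compliant: Yes


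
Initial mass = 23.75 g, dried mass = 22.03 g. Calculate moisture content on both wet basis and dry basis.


Wet basis = 7.2%
Dry basis = 7.8%


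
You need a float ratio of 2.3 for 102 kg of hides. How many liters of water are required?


234.6 L

Water = hide weight x target ratio
Water = 102 x 2.3 = 234.6 L


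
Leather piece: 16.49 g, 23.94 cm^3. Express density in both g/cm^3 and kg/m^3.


Density = 16.49 / 23.94 = 0.689 g/cm^3
Convert: 0.689 x 1000 = 689 kg/m^3


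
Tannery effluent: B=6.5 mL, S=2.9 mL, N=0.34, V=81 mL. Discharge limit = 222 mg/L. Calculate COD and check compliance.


COD = 120.9 mg/L
Compliant: Yes


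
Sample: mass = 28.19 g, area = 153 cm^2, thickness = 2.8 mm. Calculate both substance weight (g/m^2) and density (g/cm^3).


SW = 28.19 / 153 x 10000 = 1842.5 g/m^2
Volume = 153 x 2.8 / 10 = 42.84 cm^3
Density = 28.19 / 42.84 = 0.658 g/cm^3


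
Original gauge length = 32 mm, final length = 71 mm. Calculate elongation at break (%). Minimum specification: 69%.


Extension = 71 - 32 = 39 mm
Elongation = 39 / 32 x 100 = 121.9%
Minimum required: 69%
Meets specification: Yes


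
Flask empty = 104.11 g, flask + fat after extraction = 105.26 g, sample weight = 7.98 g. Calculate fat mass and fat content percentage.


Fat mass = 1.15 g
Fat content = 14.4%


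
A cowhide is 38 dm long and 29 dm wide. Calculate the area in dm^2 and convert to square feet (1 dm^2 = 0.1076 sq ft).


1102 dm^2
118.58 sq ft

Area = 38 x 29 = 1102 dm^2
Conversion: 1102 x 0.1076 = 118.58 sq ft


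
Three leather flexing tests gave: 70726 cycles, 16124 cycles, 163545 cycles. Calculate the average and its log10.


Average = (70726 + 16124 + 163545) / 3 = 83465 cycles
log10(83465) = 4.92


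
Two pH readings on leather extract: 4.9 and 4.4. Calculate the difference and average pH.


Difference = |4.9 - 4.4| = 0.5
Average = (4.9 + 4.4) / 2 = 4.65


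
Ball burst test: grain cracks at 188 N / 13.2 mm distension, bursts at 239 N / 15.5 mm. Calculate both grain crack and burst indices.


Crack index = 188 / 13.2 = 14.2 N/mm
Burst index = 239 / 15.5 = 15.4 N/mm


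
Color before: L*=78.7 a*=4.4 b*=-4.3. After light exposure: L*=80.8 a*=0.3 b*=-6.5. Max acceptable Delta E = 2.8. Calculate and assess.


dL = 2.1, da = -4.1, db = -2.2
dE = sqrt((2.1)^2 + (-4.1)^2 + (-2.2)^2) = 5.10
Max = 2.8
Passes: No


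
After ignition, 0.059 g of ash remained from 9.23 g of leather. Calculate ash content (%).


0.64%


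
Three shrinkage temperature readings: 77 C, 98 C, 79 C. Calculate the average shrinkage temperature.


84.7 C


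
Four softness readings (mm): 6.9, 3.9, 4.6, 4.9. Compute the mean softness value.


Sum = 6.9 + 3.9 + 4.6 + 4.9
Mean = 20.3 / 4 = 5.08 mm


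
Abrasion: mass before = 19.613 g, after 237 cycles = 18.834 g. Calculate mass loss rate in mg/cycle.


3.287 mg/cycle


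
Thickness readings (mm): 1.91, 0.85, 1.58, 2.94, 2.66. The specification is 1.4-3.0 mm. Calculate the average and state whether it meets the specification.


Average = 1.99 mm
Within specification: Yes

Sum = 9.94
Average = 9.94 / 5 = 1.99 mm
Specification range: 1.4 to 3.0 mm
Within spec: Yes


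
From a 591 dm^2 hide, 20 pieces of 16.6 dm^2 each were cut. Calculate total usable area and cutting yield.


Usable area = 332.0 dm^2
Yield = 56.2%


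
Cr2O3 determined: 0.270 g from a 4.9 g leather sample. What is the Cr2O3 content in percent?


5.51%

Cr2O3% = 0.270 / 4.9 x 100
Cr2O3% = 5.51%


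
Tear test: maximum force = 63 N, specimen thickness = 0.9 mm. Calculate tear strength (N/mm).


70.0 N/mm


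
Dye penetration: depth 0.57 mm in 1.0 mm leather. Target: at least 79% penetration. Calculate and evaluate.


Penetration = 0.57 / 1.0 x 100 = 57.0%
Target: 79%
Meets target: No


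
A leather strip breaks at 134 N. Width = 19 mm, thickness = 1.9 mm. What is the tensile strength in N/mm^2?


3.71 N/mm^2

Cross-sectional area = 19 x 1.9 = 36.1 mm^2
Tensile strength = 134 / 36.1 = 3.71 N/mm^2


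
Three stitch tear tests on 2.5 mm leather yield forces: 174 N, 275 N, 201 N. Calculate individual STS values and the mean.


STS1 = 174 / 2.5 = 69.6 N/mm
STS2 = 275 / 2.5 = 110.0 N/mm
STS3 = 201 / 2.5 = 80.4 N/mm
Mean = (69.6 + 110.0 + 80.4) / 3 = 86.7 N/mm


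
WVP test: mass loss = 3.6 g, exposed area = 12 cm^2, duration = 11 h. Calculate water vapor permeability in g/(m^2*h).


272.73 g/(m^2*h)


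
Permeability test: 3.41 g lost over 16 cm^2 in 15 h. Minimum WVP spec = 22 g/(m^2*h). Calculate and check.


WVP = 3.41 / (16 x 15) x 10000 = 142.08 g/(m^2*h)
Minimum: 22 g/(m^2*h)
Meets spec: Yes


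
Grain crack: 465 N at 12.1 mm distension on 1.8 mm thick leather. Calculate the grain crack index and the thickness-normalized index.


Crack index = 465 / 12.1 = 38.4 N/mm
Normalized = 38.4 / 1.8 = 21.3 N/mm per mm


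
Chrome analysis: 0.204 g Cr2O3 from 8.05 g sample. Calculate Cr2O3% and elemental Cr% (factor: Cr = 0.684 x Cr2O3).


Cr2O3 = 2.53%
Cr = 1.73%


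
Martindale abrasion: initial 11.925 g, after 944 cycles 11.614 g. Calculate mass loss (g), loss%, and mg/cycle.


Loss = 11.925 - 11.614 = 0.311 g
Loss% = 0.311 / 11.925 x 100 = 2.61%
Rate = 0.311 / 944 x 1000 = 0.329 mg/cycle


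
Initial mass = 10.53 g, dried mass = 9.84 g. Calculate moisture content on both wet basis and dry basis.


Moisture lost = 10.53 - 9.84 = 0.69 g
Wet basis MC = 0.69 / 10.53 x 100 = 6.6%
Dry basis MC = 0.69 / 9.84 x 100 = 7.0%


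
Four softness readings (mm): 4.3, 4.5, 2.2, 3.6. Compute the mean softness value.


Sum = 4.3 + 4.5 + 2.2 + 3.6
Mean = 14.6 / 4 = 3.65 mm


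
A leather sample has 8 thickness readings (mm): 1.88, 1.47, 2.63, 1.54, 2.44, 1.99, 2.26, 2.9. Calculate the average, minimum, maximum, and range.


Average = 2.14 mm
Min = 1.47 mm
Max = 2.9 mm
Range = 1.43 mm


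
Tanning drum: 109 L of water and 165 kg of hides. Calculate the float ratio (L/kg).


0.7

Float ratio = water / hide weight
Ratio = 109 / 165 = 0.7


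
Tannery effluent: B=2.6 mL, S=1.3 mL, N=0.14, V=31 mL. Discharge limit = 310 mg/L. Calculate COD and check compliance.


COD = (2.6 - 1.3) x 0.14 x 8000 / 31 = 47.0 mg/L
Limit: 310 mg/L
Compliant: Yes


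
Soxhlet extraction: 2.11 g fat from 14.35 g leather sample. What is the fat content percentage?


14.7%

Fat content = 2.11 / 14.35 x 100
Fat = 14.7%


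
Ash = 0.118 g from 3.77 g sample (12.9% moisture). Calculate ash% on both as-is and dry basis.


As-is ash = 3.13%
Dry-basis ash = 3.59%

As-is ash% = 0.118 / 3.77 x 100 = 3.13%
Dry mass = 3.77 x (100 - 12.9) / 100 = 3.28367 g
Dry-basis ash% = 0.118 / 3.28367 x 100 = 3.59%


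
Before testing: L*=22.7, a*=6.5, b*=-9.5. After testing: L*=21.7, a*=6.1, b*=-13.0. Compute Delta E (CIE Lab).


dL = 21.7 - 22.7 = -1.0
da = 6.1 - 6.5 = -0.4
db = -13.0 - (-9.5) = -3.5
dE = sqrt((-1.0)^2 + (-0.4)^2 + (-3.5)^2) = 3.66


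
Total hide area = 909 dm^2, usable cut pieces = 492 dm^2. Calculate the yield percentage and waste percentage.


Yield = 492 / 909 x 100 = 54.1%
Waste = 909 - 492 = 417 dm^2
Waste% = 100 - 54.1 = 45.9%


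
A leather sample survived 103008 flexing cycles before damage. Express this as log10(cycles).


log10(103008) = 5.01


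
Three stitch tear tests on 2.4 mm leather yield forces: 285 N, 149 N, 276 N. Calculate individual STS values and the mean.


STS1 = 285 / 2.4 = 118.8 N/mm
STS2 = 149 / 2.4 = 62.1 N/mm
STS3 = 276 / 2.4 = 115.0 N/mm
Mean = (118.8 + 62.1 + 115.0) / 3 = 98.6 N/mm


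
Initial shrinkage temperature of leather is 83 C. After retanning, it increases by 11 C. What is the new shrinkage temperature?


New Ts = 83 + 11 = 94 C


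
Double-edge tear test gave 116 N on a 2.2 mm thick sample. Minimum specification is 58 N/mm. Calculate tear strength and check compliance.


Tear strength = 52.7 N/mm
Compliant: No

Tear strength = 116 / 2.2 = 52.7 N/mm
Required minimum = 58 N/mm
Compliant: No


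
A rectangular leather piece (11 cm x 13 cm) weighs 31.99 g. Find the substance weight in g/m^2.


Area = 11 x 13 = 143 cm^2
SW = 31.99 / 143 x 10000 = 2237.1 g/m^2


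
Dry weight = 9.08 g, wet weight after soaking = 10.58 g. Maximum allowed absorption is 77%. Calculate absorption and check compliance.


Absorption = 16.5%
Compliant: Yes


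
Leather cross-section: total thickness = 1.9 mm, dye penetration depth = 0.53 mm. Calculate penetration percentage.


Penetration% = 0.53 / 1.9 x 100
Penetration = 27.9%


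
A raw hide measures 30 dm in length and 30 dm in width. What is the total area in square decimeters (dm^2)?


Area = length x width
Area = 30 x 30 = 900 dm^2


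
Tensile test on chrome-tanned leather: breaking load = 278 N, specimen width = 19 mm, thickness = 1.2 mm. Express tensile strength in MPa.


12.19 MPa


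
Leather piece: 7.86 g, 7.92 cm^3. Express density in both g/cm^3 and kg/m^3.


Density = 7.86 / 7.92 = 0.992 g/cm^3
Convert: 0.992 x 1000 = 992 kg/m^3


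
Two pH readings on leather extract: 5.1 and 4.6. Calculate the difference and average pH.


Difference = |5.1 - 4.6| = 0.5
Average = (5.1 + 4.6) / 2 = 4.85


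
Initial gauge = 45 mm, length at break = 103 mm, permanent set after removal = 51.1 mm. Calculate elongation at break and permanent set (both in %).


Elongation at break = 128.9%
Permanent set = 13.6%


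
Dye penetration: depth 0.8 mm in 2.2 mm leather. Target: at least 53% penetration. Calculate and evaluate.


Penetration = 36.4%
Meets target: No

Penetration = 0.8 / 2.2 x 100 = 36.4%
Target: 53%
Meets target: No


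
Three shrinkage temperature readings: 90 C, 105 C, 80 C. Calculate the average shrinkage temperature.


91.7 C


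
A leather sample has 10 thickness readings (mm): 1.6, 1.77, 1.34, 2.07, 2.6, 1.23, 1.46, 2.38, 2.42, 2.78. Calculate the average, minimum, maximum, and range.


Average = 1.97 mm
Min = 1.23 mm
Max = 2.78 mm
Range = 1.55 mm

Sum = 19.65
Average = 19.65 / 10 = 1.97 mm
Minimum = 1.23 mm
Maximum = 2.78 mm
Range = 2.78 - 1.23 = 1.55 mm


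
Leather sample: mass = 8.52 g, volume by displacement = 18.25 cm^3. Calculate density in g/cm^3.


0.467 g/cm^3

Density = mass / volume
Density = 8.52 / 18.25 = 0.467 g/cm^3


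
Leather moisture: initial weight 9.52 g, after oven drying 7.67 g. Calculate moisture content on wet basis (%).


19.4%

Moisture = 9.52 - 7.67 = 1.85 g
MC = 1.85 / 9.52 x 100 = 19.4%


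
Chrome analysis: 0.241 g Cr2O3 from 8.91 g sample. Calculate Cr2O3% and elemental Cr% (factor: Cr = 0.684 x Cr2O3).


Cr2O3% = 0.241 / 8.91 x 100 = 2.70%
Cr% = 2.70 x 0.684 = 1.85%


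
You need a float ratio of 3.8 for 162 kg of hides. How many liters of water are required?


615.6 L

Water = hide weight x target ratio
Water = 162 x 3.8 = 615.6 L


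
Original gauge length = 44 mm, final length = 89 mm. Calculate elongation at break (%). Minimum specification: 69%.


Extension = 89 - 44 = 45 mm
Elongation = 45 / 44 x 100 = 102.3%
Minimum required: 69%
Meets specification: Yes


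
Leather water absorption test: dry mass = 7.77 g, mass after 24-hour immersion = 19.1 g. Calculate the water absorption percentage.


145.8%

Water absorbed = 19.1 - 7.77 = 11.33 g
WA% = 11.33 / 7.77 x 100 = 145.8%


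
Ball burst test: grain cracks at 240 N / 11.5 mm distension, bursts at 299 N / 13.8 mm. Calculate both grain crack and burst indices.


Crack index = 20.9 N/mm
Burst index = 21.7 N/mm


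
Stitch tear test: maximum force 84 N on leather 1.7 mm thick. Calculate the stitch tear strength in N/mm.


Stitch tear strength = force / thickness
STS = 84 / 1.7 = 49.4 N/mm


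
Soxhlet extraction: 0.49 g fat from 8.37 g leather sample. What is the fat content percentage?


Fat content = 0.49 / 8.37 x 100
Fat = 5.9%


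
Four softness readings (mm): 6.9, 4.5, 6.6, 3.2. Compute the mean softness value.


Sum = 6.9 + 4.5 + 6.6 + 3.2
Mean = 21.2 / 4 = 5.30 mm


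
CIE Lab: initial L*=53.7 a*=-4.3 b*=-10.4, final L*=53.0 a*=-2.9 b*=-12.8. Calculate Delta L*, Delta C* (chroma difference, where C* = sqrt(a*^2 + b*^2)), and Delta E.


Delta L* = -0.7
Delta C* = 1.87
Delta E = 2.87

Delta L* = 53.0 - 53.7 = -0.7
C1* = sqrt((-4.3)^2 + (-10.4)^2) = 11.254
C2* = sqrt((-2.9)^2 + (-12.8)^2) = 13.124
Delta C* = 13.124 - 11.254 = 1.87
Delta E = sqrt((-0.7)^2 + (1.4)^2 + (-2.4)^2) = 2.87


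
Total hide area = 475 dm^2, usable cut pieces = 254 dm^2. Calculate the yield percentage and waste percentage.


Yield = 254 / 475 x 100 = 53.5%
Waste = 475 - 254 = 221 dm^2
Waste% = 100 - 53.5 = 46.5%


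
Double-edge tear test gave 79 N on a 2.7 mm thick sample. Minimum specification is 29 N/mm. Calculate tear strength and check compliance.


Tear strength = 79 / 2.7 = 29.3 N/mm
Required minimum = 29 N/mm
Compliant: Yes


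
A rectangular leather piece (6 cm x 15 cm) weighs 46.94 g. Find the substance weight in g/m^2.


Area = 6 x 15 = 90 cm^2
SW = 46.94 / 90 x 10000 = 5215.6 g/m^2


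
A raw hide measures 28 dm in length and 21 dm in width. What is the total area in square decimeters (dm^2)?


Area = length x width
Area = 28 x 21 = 588 dm^2


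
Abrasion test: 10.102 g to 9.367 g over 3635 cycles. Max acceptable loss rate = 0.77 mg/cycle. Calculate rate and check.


Loss = 10.102 - 9.367 = 0.735 g
Rate = 0.735 g / 3635 cycles x 1000 = 0.202 mg/cycle
Max = 0.77 mg/cycle
Passes: Yes


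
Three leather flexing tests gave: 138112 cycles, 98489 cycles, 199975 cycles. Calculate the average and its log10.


Average = (138112 + 98489 + 199975) / 3 = 145525 cycles
log10(145525) = 5.16


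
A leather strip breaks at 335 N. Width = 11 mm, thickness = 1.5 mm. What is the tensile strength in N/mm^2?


20.30 N/mm^2


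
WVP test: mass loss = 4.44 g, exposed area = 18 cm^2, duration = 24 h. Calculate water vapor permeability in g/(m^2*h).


WVP = mass_loss / (area x time) x 10000
WVP = 4.44 / (18 x 24) x 10000
WVP = 4.44 / 432 x 10000 = 102.78 g/(m^2*h)


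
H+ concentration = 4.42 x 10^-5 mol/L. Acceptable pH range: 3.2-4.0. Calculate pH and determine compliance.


pH = 4.35
Compliant: No


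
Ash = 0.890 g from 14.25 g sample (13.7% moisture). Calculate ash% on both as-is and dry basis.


As-is ash% = 0.890 / 14.25 x 100 = 6.25%
Dry mass = 14.25 x (100 - 13.7) / 100 = 12.29775 g
Dry-basis ash% = 0.890 / 12.29775 x 100 = 7.24%


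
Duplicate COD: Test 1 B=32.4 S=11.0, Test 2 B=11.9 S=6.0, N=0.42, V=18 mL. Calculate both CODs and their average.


COD1 = 3994.7 mg/L
COD2 = 1101.3 mg/L
Average = 2548.0 mg/L


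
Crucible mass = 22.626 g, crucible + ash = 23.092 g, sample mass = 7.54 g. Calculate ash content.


Ash mass = 0.466 g
Ash content = 6.18%

Ash mass = 23.092 - 22.626 = 0.466 g
Ash% = 0.466 / 7.54 x 100 = 6.18%


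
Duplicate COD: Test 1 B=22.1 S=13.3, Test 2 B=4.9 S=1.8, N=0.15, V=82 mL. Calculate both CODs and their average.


COD1 = 128.8 mg/L
COD2 = 45.4 mg/L
Average = 87.1 mg/L


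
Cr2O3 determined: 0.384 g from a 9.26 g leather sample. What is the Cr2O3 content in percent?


Cr2O3% = 0.384 / 9.26 x 100
Cr2O3% = 4.15%


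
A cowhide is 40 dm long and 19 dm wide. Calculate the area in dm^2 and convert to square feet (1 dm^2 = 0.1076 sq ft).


Area = 40 x 19 = 760 dm^2
Conversion: 760 x 0.1076 = 81.78 sq ft


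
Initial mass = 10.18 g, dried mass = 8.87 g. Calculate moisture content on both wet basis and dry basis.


Moisture lost = 10.18 - 8.87 = 1.31 g
Wet basis MC = 1.31 / 10.18 x 100 = 12.9%
Dry basis MC = 1.31 / 8.87 x 100 = 14.8%


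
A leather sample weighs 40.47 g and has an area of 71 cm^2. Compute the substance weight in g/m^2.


5700.0 g/m^2

Substance weight = mass / area x 10000
SW = 40.47 / 71 x 10000
SW = 5700.0 g/m^2


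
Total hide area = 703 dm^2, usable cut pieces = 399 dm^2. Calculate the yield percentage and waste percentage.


Yield = 399 / 703 x 100 = 56.8%
Waste = 703 - 399 = 304 dm^2
Waste% = 100 - 56.8 = 43.2%


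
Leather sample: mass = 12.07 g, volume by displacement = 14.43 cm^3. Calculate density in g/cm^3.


Density = mass / volume
Density = 12.07 / 14.43 = 0.836 g/cm^3


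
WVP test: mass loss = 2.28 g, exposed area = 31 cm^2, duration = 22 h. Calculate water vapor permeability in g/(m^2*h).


WVP = mass_loss / (area x time) x 10000
WVP = 2.28 / (31 x 22) x 10000
WVP = 2.28 / 682 x 10000 = 33.43 g/(m^2*h)


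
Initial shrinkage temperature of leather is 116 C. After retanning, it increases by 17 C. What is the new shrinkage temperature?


133 C

New Ts = 116 + 17 = 133 C


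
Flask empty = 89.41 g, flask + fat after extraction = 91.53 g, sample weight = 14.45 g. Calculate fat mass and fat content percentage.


Fat mass = 91.53 - 89.41 = 2.12 g
Fat% = 2.12 / 14.45 x 100 = 14.7%


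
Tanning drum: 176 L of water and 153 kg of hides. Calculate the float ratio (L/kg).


1.2

Float ratio = water / hide weight
Ratio = 176 / 153 = 1.2


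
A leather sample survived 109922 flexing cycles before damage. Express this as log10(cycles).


5.04

log10(109922) = 5.04


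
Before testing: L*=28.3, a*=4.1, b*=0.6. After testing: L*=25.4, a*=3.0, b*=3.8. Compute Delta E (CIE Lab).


dL = 25.4 - 28.3 = -2.9
da = 3.0 - 4.1 = -1.1
db = 3.8 - 0.6 = 3.2
dE = sqrt((-2.9)^2 + (-1.1)^2 + (3.2)^2) = 4.46


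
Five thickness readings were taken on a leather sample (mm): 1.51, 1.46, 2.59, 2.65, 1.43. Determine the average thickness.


1.93 mm


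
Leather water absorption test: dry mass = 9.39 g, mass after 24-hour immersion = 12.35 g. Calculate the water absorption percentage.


Water absorbed = 12.35 - 9.39 = 2.96 g
WA% = 2.96 / 9.39 x 100 = 31.5%


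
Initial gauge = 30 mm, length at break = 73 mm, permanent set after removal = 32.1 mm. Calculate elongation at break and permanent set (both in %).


Elongation at break = (73 - 30) / 30 x 100 = 143.3%
Permanent set = (32.1 - 30) / 30 x 100 = 7.0%


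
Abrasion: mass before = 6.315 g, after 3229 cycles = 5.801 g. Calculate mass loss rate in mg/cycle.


0.159 mg/cycle


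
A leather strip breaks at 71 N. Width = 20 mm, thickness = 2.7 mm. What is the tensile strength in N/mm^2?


1.31 N/mm^2

Cross-sectional area = 20 x 2.7 = 54.0 mm^2
Tensile strength = 71 / 54.0 = 1.31 N/mm^2


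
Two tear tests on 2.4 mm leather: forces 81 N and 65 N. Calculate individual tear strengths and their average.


Tear 1 = 81 / 2.4 = 33.8 N/mm
Tear 2 = 65 / 2.4 = 27.1 N/mm
Average = (33.8 + 27.1) / 2 = 30.5 N/mm


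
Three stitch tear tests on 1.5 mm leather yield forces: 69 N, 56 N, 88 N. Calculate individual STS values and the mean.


STS1 = 69 / 1.5 = 46.0 N/mm
STS2 = 56 / 1.5 = 37.3 N/mm
STS3 = 88 / 1.5 = 58.7 N/mm
Mean = (46.0 + 37.3 + 58.7) / 3 = 47.3 N/mm


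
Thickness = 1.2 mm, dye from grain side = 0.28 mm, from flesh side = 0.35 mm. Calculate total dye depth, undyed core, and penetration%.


Total dyed = 0.63 mm
Undyed core = 0.57 mm
Penetration = 52.5%

Total dyed = 0.28 + 0.35 = 0.63 mm
Undyed core = 1.2 - 0.63 = 0.57 mm
Penetration = 0.63 / 1.2 x 100 = 52.5%


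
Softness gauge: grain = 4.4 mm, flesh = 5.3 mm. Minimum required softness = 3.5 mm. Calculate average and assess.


Average softness = 4.85 mm
Meets requirement: Yes


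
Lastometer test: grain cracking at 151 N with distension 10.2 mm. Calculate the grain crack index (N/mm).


14.8 N/mm

Grain crack index = force / distension
Index = 151 / 10.2 = 14.8 N/mm


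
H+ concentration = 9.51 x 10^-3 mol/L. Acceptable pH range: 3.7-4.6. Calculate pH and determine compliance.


pH = 2.02
Compliant: No

pH = -log10(9.51 x 10^-3) = 2.02
Range: 3.7 to 4.6
Compliant: No


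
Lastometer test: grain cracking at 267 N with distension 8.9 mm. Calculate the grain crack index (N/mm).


30.0 N/mm

Grain crack index = force / distension
Index = 267 / 8.9 = 30.0 N/mm


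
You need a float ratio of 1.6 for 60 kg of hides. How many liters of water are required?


Water = hide weight x target ratio
Water = 60 x 1.6 = 96.0 L


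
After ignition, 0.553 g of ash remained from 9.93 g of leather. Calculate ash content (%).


5.57%

Ash% = 0.553 / 9.93 x 100
Ash% = 5.57%


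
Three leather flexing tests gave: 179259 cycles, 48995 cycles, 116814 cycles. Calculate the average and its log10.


Average = 115023 cycles
log10 = 5.06


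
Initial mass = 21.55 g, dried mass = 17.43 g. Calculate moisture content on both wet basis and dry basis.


Moisture lost = 21.55 - 17.43 = 4.12 g
Wet basis MC = 4.12 / 21.55 x 100 = 19.1%
Dry basis MC = 4.12 / 17.43 x 100 = 23.6%


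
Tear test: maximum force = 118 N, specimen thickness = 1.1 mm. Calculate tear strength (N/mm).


107.3 N/mm

Tear strength = force / thickness
Tear = 118 / 1.1 = 107.3 N/mm


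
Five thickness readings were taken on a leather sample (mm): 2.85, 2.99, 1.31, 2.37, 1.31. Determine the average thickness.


2.17 mm


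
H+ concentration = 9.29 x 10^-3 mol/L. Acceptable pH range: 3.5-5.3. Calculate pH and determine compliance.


pH = -log10(9.29 x 10^-3) = 2.03
Range: 3.5 to 5.3
Compliant: No


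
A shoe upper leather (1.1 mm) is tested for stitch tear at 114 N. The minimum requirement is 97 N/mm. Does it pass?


STS = 114 / 1.1 = 103.6 N/mm
Minimum required: 97 N/mm
Passes: Yes


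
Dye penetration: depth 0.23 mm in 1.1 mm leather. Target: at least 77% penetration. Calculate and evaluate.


Penetration = 0.23 / 1.1 x 100 = 20.9%
Target: 77%
Meets target: No


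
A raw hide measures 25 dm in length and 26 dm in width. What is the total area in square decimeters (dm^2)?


Area = length x width
Area = 25 x 26 = 650 dm^2


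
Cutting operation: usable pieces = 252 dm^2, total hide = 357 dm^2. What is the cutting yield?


70.6%


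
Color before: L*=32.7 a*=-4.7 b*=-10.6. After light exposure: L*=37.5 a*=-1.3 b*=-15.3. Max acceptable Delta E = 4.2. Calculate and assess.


Delta E = 7.53
Passes: No


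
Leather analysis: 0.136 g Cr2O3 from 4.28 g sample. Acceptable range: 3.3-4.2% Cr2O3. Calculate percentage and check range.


Cr2O3% = 0.136 / 4.28 x 100 = 3.18%
Acceptable range: 3.3 to 4.2%
Within range: No


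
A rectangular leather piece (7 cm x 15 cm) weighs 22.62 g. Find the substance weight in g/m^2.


2154.3 g/m^2


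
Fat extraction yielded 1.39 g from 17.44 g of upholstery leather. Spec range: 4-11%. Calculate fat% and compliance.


Fat content = 8.0%
Compliant: Yes


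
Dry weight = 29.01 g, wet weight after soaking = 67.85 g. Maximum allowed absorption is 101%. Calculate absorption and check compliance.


Absorption = 133.9%
Compliant: No


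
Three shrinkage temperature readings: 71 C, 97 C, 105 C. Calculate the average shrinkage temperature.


91.0 C

Average = (71 + 97 + 105) / 3
Average = 273 / 3 = 91.0 C


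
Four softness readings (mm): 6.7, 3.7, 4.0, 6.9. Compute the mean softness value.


Sum = 6.7 + 3.7 + 4.0 + 6.9
Mean = 21.3 / 4 = 5.33 mm


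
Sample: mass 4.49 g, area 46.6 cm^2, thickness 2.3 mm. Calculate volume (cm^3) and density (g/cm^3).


Volume = 10.718 cm^3
Density = 0.419 g/cm^3


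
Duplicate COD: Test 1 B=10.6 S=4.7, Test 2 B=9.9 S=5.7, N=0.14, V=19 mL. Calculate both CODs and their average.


COD1 = 347.8 mg/L
COD2 = 247.6 mg/L
Average = 297.7 mg/L

COD1 = (10.6 - 4.7) x 0.14 x 8000 / 19 = 347.8 mg/L
COD2 = (9.9 - 5.7) x 0.14 x 8000 / 19 = 247.6 mg/L
Average = (347.8 + 247.6) / 2 = 297.7 mg/L


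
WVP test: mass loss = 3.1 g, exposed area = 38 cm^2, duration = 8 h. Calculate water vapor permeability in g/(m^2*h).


101.97 g/(m^2*h)

WVP = mass_loss / (area x time) x 10000
WVP = 3.1 / (38 x 8) x 10000
WVP = 3.1 / 304 x 10000 = 101.97 g/(m^2*h)


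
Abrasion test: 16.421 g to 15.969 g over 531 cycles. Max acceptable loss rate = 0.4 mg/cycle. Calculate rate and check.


Rate = 0.851 mg/cycle
Passes: No

Loss = 16.421 - 15.969 = 0.452 g
Rate = 0.452 g / 531 cycles x 1000 = 0.851 mg/cycle
Max = 0.4 mg/cycle
Passes: No


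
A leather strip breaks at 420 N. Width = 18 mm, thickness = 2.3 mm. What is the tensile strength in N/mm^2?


Cross-sectional area = 18 x 2.3 = 41.4 mm^2
Tensile strength = 420 / 41.4 = 10.14 N/mm^2


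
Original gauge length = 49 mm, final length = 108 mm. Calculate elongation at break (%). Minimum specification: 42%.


Extension = 108 - 49 = 59 mm
Elongation = 59 / 49 x 100 = 120.4%
Minimum required: 42%
Meets specification: Yes


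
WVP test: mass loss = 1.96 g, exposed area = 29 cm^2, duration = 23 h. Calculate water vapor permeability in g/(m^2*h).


WVP = mass_loss / (area x time) x 10000
WVP = 1.96 / (29 x 23) x 10000
WVP = 1.96 / 667 x 10000 = 29.39 g/(m^2*h)


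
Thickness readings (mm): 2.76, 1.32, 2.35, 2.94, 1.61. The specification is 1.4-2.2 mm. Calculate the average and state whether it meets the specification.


Average = 2.20 mm
Within specification: Yes

Sum = 10.98
Average = 10.98 / 5 = 2.20 mm
Specification range: 1.4 to 2.2 mm
Within spec: Yes


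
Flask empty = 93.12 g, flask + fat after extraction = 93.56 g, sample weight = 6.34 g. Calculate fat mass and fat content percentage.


Fat mass = 0.44 g
Fat content = 6.9%

Fat mass = 93.56 - 93.12 = 0.44 g
Fat% = 0.44 / 6.34 x 100 = 6.9%


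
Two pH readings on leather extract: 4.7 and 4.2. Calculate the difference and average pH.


Difference = 0.5
Average pH = 4.45


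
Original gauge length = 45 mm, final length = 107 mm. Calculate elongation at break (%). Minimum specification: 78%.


Elongation = 137.8%
Meets spec: Yes

Extension = 107 - 45 = 62 mm
Elongation = 62 / 45 x 100 = 137.8%
Minimum required: 78%
Meets specification: Yes


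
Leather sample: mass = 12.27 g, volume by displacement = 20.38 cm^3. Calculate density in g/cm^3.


Density = mass / volume
Density = 12.27 / 20.38 = 0.602 g/cm^3


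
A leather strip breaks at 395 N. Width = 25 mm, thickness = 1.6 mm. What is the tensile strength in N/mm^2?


9.88 N/mm^2


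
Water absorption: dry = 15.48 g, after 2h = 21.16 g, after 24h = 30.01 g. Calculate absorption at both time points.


WA (2h) = (21.16 - 15.48) / 15.48 x 100 = 36.7%
WA (24h) = (30.01 - 15.48) / 15.48 x 100 = 93.9%


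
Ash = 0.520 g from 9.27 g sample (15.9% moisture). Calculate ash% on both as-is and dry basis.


As-is ash% = 0.520 / 9.27 x 100 = 5.61%
Dry mass = 9.27 x (100 - 15.9) / 100 = 7.79607 g
Dry-basis ash% = 0.520 / 7.79607 x 100 = 6.67%


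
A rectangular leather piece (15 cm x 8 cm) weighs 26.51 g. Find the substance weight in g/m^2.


2209.2 g/m^2

Area = 15 x 8 = 120 cm^2
SW = 26.51 / 120 x 10000 = 2209.2 g/m^2


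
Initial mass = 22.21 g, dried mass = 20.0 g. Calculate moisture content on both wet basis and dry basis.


Moisture lost = 22.21 - 20.0 = 2.21 g
Wet basis MC = 2.21 / 22.21 x 100 = 10.0%
Dry basis MC = 2.21 / 20.0 x 100 = 11.1%


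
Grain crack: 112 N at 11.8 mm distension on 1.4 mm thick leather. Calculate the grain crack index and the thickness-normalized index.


Crack index = 112 / 11.8 = 9.5 N/mm
Normalized = 9.5 / 1.4 = 6.8 N/mm per mm


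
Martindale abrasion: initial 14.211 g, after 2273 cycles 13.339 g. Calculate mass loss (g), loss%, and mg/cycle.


Mass loss = 0.872 g
Loss = 6.14%
Rate = 0.384 mg/cycle


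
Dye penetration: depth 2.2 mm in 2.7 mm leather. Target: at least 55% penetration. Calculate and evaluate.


Penetration = 2.2 / 2.7 x 100 = 81.5%
Target: 55%
Meets target: Yes


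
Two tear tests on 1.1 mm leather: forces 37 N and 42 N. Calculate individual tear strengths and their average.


Tear 1 = 37 / 1.1 = 33.6 N/mm
Tear 2 = 42 / 1.1 = 38.2 N/mm
Average = (33.6 + 38.2) / 2 = 35.9 N/mm


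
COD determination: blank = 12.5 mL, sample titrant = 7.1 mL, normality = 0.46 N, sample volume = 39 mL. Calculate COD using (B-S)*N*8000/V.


509.5 mg/L

COD = (12.5 - 7.1) x 0.46 x 8000 / 39
COD = 5.4 x 0.46 x 8000 / 39
COD = 509.5 mg/L


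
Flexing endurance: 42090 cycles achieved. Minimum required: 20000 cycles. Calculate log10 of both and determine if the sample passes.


log10(42090) = 4.62
log10(20000) = 4.30
Passes: Yes


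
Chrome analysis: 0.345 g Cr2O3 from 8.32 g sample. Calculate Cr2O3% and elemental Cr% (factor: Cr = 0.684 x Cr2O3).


Cr2O3 = 4.15%
Cr = 2.84%

Cr2O3% = 0.345 / 8.32 x 100 = 4.15%
Cr% = 4.15 x 0.684 = 2.84%


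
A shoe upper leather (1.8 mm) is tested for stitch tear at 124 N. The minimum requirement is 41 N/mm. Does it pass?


STS = 124 / 1.8 = 68.9 N/mm
Minimum required: 41 N/mm
Passes: Yes


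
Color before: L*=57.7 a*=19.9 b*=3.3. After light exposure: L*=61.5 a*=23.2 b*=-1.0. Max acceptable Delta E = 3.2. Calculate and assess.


dL = 3.8, da = 3.3, db = -4.3
dE = sqrt((3.8)^2 + (3.3)^2 + (-4.3)^2) = 6.62
Max = 3.2
Passes: No


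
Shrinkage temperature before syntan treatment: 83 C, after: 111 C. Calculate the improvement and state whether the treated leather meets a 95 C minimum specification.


Improvement = 111 - 83 = 28 C
Spec check: 111 C >= 95 C? Yes


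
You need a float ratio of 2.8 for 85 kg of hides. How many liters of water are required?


238.0 L


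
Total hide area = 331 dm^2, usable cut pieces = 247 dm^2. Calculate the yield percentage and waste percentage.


Yield = 74.6%
Waste = 25.4%


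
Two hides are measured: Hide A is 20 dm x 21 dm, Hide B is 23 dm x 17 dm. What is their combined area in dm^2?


811 dm^2


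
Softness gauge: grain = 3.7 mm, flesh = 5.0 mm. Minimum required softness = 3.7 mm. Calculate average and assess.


Average = (3.7 + 5.0) / 2 = 4.35 mm
Minimum = 3.7 mm
Meets requirement: Yes


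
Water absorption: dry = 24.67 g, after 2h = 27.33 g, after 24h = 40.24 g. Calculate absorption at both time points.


2h absorption = 10.8%
24h absorption = 63.1%

WA (2h) = (27.33 - 24.67) / 24.67 x 100 = 10.8%
WA (24h) = (40.24 - 24.67) / 24.67 x 100 = 63.1%


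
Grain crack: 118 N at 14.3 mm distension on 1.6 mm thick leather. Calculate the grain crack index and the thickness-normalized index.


Crack index = 118 / 14.3 = 8.3 N/mm
Normalized = 8.3 / 1.6 = 5.2 N/mm per mm


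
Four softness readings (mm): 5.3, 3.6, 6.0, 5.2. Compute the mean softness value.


Sum = 5.3 + 3.6 + 6.0 + 5.2
Mean = 20.1 / 4 = 5.03 mm


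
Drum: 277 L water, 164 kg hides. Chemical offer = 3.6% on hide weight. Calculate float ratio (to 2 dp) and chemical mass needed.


Float ratio = 277 / 164 = 1.69
Chemical = 164 x 3.6 / 100 = 5.904 kg


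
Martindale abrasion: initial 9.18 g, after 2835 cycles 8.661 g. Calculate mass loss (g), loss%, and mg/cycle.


Loss = 9.18 - 8.661 = 0.519 g
Loss% = 0.519 / 9.18 x 100 = 5.65%
Rate = 0.519 / 2835 x 1000 = 0.183 mg/cycle


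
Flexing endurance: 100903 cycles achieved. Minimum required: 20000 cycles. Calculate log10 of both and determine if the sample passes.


log10(100903) = 5.00
log10(20000) = 4.30
Passes: Yes


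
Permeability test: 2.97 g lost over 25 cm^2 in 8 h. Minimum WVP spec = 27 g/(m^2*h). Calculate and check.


WVP = 2.97 / (25 x 8) x 10000 = 148.50 g/(m^2*h)
Minimum: 27 g/(m^2*h)
Meets spec: Yes


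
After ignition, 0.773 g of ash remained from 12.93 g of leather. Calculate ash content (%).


5.98%

Ash% = 0.773 / 12.93 x 100
Ash% = 5.98%


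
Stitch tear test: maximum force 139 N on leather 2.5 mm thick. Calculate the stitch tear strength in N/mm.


55.6 N/mm


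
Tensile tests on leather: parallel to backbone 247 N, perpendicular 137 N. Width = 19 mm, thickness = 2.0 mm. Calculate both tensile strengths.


Area = 19 x 2.0 = 38.0 mm^2
TS (parallel) = 247 / 38.0 = 6.50 N/mm^2
TS (perpendicular) = 137 / 38.0 = 3.61 N/mm^2


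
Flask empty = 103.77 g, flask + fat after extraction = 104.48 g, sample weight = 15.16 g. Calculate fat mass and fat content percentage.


Fat mass = 104.48 - 103.77 = 0.71 g
Fat% = 0.71 / 15.16 x 100 = 4.7%


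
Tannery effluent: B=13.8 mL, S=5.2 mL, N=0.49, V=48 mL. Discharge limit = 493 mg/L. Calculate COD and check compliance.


COD = (13.8 - 5.2) x 0.49 x 8000 / 48 = 702.3 mg/L
Limit: 493 mg/L
Compliant: No
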